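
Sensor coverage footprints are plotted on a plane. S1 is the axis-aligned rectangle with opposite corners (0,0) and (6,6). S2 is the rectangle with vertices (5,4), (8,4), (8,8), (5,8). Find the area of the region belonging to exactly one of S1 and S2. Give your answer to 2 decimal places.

|S1∩S2|: x∈[5,6], y∈[4,6] → 1·2 = 2.
|S1 △ S2| = |S1| + |S2| − 2·|S1∩S2| = 36 + 12 − 4 = 44.00.

44.00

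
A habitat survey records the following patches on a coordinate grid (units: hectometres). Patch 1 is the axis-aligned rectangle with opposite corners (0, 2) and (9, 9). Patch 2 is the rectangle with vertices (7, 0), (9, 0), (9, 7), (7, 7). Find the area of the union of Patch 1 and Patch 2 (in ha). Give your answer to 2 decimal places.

By inclusion–exclusion:
Individual areas: |Patch 1| = 63, |Patch 2| = 14.
|Patch 1∩Patch 2|: x∈[7,9], y∈[2,7] → 2·5 = 10.
|Patch 1 ∪ Patch 2| = 77 − 10 = 67.00.

67.00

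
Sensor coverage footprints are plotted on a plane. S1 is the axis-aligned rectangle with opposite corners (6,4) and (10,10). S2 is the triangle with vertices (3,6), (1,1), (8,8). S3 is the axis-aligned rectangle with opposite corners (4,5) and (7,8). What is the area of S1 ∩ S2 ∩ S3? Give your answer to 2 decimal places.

0.90

The intersection is the polygon with vertices (7,7.6), (7,7), (6,6), (6,7.2).
By the shoelace formula its area is 0.90.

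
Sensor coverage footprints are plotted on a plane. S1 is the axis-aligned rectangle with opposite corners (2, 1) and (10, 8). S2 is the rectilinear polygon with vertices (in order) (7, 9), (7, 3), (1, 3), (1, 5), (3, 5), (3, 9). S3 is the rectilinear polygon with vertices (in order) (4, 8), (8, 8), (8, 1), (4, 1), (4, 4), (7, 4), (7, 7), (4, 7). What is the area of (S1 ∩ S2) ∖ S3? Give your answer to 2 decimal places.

16.00

|S1 ∩ S2| = 22.
|(S1 ∩ S2) ∩ S3| = 6.
|(S1 ∩ S2) ∖ S3| = 22 − 6 = 16.00.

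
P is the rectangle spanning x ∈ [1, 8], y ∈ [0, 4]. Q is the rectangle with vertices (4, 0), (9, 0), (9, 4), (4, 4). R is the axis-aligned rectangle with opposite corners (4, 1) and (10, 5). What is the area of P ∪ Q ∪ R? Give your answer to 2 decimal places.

By inclusion–exclusion:
Individual areas: |P| = 28, |Q| = 20, |R| = 24.
|P∩Q|: x∈[4,8], y∈[0,4] → 4·4 = 16.
|P∩R|: x∈[4,8], y∈[1,4] → 4·3 = 12.
|Q∩R|: x∈[4,9], y∈[1,4] → 5·3 = 15.
|P∩Q∩R| = 12.
|P ∪ Q ∪ R| = 72 − 43 + 12 = 41.00.

41.00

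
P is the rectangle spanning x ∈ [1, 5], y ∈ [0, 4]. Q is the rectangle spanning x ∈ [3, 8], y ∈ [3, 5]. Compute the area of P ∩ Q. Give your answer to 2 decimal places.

|P∩Q|: x∈[3,5], y∈[3,4] → 2·1 = 2.

2.00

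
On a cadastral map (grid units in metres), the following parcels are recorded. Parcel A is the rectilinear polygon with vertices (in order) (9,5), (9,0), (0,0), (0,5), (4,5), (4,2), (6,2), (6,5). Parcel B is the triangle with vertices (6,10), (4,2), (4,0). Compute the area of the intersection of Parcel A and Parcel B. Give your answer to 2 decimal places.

0.40

The intersection is the polygon with vertices (4.4,2), (4,0), (4,2).
By the shoelace formula its area is 0.40.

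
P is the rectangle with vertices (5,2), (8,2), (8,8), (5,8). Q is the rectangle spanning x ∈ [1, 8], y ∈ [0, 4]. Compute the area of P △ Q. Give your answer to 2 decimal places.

|P∩Q|: x∈[5,8], y∈[2,4] → 3·2 = 6.
|P △ Q| = |P| + |Q| − 2·|P∩Q| = 18 + 28 − 12 = 34.00.

34.00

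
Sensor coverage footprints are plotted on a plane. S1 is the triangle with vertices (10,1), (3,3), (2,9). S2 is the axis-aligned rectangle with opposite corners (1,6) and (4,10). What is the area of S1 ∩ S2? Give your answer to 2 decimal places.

The intersection is the polygon with vertices (2,9), (4,7), (4,6), (2.5,6).
By the shoelace formula its area is 3.25.

3.25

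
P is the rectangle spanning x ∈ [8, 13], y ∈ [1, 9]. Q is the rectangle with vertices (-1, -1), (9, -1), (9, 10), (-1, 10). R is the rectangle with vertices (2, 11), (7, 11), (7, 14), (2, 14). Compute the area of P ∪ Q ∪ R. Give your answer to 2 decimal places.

By inclusion–exclusion:
Individual areas: |P| = 40, |Q| = 110, |R| = 15.
|P∩Q|: x∈[8,9], y∈[1,9] → 1·8 = 8.
|P∩R| = 0 (no overlap).
|Q∩R| = 0 (no overlap).
|P∩Q∩R| = 0.
|P ∪ Q ∪ R| = 165 − 8 + 0 = 157.00.

157.00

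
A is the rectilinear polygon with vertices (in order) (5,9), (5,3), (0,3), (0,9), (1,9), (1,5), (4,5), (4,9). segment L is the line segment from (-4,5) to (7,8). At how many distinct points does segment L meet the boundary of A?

The segment meets the boundary at (5,7.455), (4,7.182), (1,6.364), (0,6.091).

4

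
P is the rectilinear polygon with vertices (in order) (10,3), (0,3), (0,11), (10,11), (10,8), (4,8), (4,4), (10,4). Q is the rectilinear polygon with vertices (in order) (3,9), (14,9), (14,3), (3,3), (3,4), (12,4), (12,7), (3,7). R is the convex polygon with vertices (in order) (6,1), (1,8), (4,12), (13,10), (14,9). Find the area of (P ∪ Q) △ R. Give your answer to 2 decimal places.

|P ∪ Q| = 80.
|(P ∪ Q) ∩ R| = 45.9464.
|(P ∪ Q) △ R| = 80 + 76 − 91.8929 = 64.11.

64.11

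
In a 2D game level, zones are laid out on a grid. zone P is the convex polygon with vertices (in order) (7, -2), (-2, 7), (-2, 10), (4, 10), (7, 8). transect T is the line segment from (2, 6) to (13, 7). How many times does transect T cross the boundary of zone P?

1

The segment meets the boundary at (7,6.455).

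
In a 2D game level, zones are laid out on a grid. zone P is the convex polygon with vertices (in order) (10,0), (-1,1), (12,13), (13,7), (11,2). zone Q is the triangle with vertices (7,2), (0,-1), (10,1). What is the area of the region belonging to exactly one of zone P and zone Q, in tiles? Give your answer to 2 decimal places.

|zone P| = 85.5, |zone Q| = 8, |zone P∩zone Q| = 5.2437.
|zone P △ zone Q| = |zone P| + |zone Q| − 2·|zone P∩zone Q| = 85.5 + 8 − 10.4875 = 83.01.

83.01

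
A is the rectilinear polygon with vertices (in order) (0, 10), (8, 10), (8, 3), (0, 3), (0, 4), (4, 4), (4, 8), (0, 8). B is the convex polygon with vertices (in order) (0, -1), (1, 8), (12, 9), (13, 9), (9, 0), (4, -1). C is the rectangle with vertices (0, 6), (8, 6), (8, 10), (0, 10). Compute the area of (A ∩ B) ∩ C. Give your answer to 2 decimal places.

10.23

The region (A ∩ B) ∩ C is the polygon with vertices (4,8), (1,8), (8,8.636), (8,6), (4,6).
By the shoelace formula its area is 10.23.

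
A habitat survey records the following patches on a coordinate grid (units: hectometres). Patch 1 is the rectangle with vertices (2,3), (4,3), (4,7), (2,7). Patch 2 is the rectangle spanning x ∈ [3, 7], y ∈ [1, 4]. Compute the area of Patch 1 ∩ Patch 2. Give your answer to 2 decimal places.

|Patch 1∩Patch 2|: x∈[3,4], y∈[3,4] → 1·1 = 1.

1.00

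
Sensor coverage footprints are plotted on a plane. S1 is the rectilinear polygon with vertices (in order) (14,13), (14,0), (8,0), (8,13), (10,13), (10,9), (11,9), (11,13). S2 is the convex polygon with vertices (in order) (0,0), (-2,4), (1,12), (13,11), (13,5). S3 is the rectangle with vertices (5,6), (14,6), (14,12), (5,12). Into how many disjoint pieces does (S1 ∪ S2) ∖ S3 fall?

(S1 ∪ S2) ∖ S3 splits into 3 disjoint pieces (area 109.0256, area 2, area 3).

3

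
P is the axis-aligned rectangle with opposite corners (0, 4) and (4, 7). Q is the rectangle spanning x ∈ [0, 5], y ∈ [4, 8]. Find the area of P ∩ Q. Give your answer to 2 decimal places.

12.00

|P∩Q|: x∈[0,4], y∈[4,7] → 4·3 = 12.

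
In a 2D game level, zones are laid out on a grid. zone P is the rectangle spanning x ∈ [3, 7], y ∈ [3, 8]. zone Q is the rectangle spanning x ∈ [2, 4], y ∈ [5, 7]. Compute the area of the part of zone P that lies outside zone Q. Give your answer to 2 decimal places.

18.00

|zone P∩zone Q|: x∈[3,4], y∈[5,7] → 1·2 = 2.
|zone P| = 20.
|zone P ∖ zone Q| = |zone P| − |zone P∩zone Q| = 20 − 2 = 18.00.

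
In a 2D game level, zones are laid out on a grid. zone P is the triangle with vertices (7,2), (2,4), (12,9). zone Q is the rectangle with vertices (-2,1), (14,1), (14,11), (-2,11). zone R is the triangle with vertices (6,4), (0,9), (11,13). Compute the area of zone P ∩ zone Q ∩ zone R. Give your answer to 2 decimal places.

The intersection is the polygon with vertices (7.538,6.769), (6,4), (4.5,5.25).
By the shoelace formula its area is 3.04.

3.04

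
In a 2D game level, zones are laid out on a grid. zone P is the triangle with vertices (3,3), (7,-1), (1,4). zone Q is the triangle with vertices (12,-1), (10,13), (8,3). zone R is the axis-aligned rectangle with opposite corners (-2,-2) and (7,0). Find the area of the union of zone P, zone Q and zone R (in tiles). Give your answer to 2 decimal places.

By inclusion–exclusion:
Individual areas: |zone P| = 2, |zone Q| = 24, |zone R| = 18.
|zone P∩zone Q| = 0.
|zone P∩zone R| = 0.1.
|zone Q∩zone R| = 0.
|zone P∩zone Q∩zone R| = 0.
|zone P ∪ zone Q ∪ zone R| = 44 − 0.1 + 0 = 43.90.

43.90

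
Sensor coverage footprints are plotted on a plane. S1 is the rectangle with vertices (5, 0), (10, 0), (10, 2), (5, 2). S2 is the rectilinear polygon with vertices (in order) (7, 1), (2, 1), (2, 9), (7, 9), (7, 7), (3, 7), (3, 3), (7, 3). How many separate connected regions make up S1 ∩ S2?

S1 ∩ S2 is a single connected region.

1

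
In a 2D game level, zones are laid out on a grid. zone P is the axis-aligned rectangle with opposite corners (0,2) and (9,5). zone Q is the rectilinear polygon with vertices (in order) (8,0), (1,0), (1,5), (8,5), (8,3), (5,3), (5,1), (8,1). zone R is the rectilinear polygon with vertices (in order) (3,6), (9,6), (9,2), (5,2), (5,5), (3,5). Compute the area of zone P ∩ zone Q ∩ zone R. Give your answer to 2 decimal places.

6.00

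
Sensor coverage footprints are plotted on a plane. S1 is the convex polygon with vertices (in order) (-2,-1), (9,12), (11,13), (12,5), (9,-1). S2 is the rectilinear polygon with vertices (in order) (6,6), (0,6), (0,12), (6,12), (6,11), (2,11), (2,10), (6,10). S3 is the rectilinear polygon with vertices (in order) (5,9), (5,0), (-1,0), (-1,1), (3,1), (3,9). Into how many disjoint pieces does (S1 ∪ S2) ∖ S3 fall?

(S1 ∪ S2) ∖ S3 splits into 2 disjoint pieces (area 101.2727, area 6.465).

2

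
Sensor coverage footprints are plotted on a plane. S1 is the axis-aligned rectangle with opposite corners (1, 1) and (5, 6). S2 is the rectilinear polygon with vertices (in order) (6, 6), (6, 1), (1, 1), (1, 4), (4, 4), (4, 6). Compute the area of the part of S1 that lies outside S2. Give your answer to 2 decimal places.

6.00

|S1| = 20, |S1∩S2| = 14.
|S1 ∖ S2| = |S1| − |S1∩S2| = 20 − 14 = 6.00.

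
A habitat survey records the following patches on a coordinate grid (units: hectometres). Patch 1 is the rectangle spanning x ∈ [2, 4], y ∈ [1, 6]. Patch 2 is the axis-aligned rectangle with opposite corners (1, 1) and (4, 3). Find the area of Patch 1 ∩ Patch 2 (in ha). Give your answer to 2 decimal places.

4.00

|Patch 1∩Patch 2|: x∈[2,4], y∈[1,3] → 2·2 = 4.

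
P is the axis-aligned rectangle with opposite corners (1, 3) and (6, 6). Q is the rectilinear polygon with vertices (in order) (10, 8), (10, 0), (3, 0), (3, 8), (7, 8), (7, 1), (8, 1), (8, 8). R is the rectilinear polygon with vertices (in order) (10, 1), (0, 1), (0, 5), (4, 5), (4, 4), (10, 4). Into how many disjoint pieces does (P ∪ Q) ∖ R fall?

(P ∪ Q) ∖ R splits into 3 disjoint pieces (area 17, area 7, area 8).

3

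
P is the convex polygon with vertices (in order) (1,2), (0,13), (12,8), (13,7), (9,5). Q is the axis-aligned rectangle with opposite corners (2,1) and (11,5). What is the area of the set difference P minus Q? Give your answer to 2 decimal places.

64.81

|P| = 74, |P∩Q| = 9.1875.
|P ∖ Q| = |P| − |P∩Q| = 74 − 9.1875 = 64.81.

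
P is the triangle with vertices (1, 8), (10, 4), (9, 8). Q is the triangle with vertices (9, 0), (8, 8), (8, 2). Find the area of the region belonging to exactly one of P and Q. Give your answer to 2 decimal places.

17.72

|P| = 16, |Q| = 3, |P∩Q| = 0.6405.
|P △ Q| = |P| + |Q| − 2·|P∩Q| = 16 + 3 − 1.281 = 17.72.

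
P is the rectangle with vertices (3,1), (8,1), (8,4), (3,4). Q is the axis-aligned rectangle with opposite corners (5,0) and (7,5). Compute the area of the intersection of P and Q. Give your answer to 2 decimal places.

6.00

|P∩Q|: x∈[5,7], y∈[1,4] → 2·3 = 6.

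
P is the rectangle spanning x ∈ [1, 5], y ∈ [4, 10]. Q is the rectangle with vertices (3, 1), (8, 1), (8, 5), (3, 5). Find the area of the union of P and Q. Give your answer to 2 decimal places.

By inclusion–exclusion:
Individual areas: |P| = 24, |Q| = 20.
|P∩Q|: x∈[3,5], y∈[4,5] → 2·1 = 2.
|P ∪ Q| = 44 − 2 = 42.00.

42.00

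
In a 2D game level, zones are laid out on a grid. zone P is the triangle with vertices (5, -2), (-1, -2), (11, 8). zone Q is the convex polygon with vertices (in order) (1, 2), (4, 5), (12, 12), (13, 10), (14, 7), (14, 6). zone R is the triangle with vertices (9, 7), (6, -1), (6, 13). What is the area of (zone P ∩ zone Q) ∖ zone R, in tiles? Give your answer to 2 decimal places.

|zone P ∩ zone Q| = 4.9839.
|(zone P ∩ zone Q) ∩ zone R| = 2.0054.
|(zone P ∩ zone Q) ∖ zone R| = 4.9839 − 2.0054 = 2.98.

2.98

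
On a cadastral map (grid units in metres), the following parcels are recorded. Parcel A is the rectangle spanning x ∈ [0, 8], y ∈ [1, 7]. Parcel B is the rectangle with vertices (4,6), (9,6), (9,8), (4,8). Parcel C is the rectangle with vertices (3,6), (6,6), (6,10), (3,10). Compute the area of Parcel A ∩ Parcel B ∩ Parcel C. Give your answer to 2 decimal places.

The intersection is the polygon with vertices (4,6), (4,7), (6,7), (6,6).
By the shoelace formula its area is 2.00.

2.00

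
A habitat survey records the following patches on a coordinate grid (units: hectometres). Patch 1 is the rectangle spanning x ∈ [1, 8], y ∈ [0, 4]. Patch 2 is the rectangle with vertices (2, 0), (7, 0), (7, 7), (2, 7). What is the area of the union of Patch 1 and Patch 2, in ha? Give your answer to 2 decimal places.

43.00

By inclusion–exclusion:
Individual areas: |Patch 1| = 28, |Patch 2| = 35.
|Patch 1∩Patch 2|: x∈[2,7], y∈[0,4] → 5·4 = 20.
|Patch 1 ∪ Patch 2| = 63 − 20 = 43.00.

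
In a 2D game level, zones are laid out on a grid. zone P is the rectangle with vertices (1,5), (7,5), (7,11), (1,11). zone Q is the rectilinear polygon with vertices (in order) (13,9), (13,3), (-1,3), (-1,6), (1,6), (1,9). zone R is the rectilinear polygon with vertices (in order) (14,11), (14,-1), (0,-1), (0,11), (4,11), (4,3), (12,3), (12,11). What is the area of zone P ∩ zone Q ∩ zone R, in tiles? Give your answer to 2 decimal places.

The intersection is the polygon with vertices (1,5), (1,6), (1,9), (4,9), (4,5).
By the shoelace formula its area is 12.00.

12.00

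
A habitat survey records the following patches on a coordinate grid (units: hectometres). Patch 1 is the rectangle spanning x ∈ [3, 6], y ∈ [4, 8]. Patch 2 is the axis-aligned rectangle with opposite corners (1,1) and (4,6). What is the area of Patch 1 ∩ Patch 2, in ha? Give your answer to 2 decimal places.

|Patch 1∩Patch 2|: x∈[3,4], y∈[4,6] → 1·2 = 2.

2.00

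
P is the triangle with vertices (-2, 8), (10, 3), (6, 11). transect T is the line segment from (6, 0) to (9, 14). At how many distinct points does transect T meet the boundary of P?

2

The segment meets the boundary at (7.65,7.7), (6.918,4.284).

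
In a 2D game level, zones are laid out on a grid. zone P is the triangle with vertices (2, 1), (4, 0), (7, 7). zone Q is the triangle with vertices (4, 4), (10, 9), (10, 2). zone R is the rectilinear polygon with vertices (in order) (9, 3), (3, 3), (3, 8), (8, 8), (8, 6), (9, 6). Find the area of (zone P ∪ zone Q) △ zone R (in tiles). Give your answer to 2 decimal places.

28.65

|zone P ∪ zone Q| = 27.5402.
|(zone P ∪ zone Q) ∩ zone R| = 13.4449.
|(zone P ∪ zone Q) △ zone R| = 27.5402 + 28 − 26.8899 = 28.65.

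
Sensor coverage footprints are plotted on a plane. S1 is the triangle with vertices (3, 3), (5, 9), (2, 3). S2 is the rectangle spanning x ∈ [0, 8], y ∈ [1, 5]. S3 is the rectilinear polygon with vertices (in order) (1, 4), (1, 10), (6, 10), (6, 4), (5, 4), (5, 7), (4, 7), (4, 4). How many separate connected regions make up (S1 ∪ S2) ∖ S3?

2

(S1 ∪ S2) ∖ S3 splits into 2 disjoint pieces (area 0.1667, area 28).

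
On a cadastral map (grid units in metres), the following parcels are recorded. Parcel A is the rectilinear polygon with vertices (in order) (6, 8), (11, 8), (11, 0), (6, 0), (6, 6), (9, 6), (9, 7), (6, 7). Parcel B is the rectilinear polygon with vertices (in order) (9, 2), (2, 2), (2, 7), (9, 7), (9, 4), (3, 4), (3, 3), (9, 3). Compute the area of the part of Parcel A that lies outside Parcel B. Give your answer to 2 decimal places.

28.00

|Parcel A| = 37, |Parcel A∩Parcel B| = 9.
|Parcel A ∖ Parcel B| = |Parcel A| − |Parcel A∩Parcel B| = 37 − 9 = 28.00.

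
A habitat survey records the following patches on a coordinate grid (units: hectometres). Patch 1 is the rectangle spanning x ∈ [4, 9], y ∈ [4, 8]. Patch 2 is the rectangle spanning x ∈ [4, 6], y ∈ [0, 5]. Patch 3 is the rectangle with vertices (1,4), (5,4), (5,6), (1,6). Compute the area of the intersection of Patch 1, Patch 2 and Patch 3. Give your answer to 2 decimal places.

1.00

The intersection is the polygon with vertices (5,5), (5,4), (4,4), (4,5).
By the shoelace formula its area is 1.00.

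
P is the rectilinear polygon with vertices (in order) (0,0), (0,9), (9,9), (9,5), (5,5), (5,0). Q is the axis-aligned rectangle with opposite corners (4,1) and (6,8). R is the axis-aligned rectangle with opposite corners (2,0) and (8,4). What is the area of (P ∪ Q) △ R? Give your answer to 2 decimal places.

|P ∪ Q| = 65.
|(P ∪ Q) ∩ R| = 15.
|(P ∪ Q) △ R| = 65 + 24 − 30 = 59.00.

59.00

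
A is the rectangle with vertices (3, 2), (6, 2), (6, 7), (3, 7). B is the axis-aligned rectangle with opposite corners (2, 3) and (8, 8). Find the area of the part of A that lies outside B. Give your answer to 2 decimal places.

|A∩B|: x∈[3,6], y∈[3,7] → 3·4 = 12.
|A| = 15.
|A ∖ B| = |A| − |A∩B| = 15 − 12 = 3.00.

3.00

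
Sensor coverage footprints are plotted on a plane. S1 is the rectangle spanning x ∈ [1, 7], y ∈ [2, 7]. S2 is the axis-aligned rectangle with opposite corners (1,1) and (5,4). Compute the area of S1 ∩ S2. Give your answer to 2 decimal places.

|S1∩S2|: x∈[1,5], y∈[2,4] → 4·2 = 8.

8.00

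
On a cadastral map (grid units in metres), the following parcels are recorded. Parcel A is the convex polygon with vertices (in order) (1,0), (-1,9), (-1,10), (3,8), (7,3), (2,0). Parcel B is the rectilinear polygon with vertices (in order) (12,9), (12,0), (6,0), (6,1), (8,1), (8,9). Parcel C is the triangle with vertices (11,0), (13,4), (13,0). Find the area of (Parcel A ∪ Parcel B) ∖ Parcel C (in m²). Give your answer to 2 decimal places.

|Parcel A ∪ Parcel B| = 79.5.
|(Parcel A ∪ Parcel B) ∩ Parcel C| = 1.
|(Parcel A ∪ Parcel B) ∖ Parcel C| = 79.5 − 1 = 78.50.

78.50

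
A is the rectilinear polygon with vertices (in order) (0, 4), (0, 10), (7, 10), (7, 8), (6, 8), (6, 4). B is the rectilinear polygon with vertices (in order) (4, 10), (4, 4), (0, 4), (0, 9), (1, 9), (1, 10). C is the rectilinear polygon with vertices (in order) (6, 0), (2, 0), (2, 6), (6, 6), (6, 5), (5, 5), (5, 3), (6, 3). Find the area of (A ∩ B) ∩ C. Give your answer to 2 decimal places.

4.00

The region (A ∩ B) ∩ C is the polygon with vertices (4,4), (2,4), (2,6), (4,6).
By the shoelace formula its area is 4.00.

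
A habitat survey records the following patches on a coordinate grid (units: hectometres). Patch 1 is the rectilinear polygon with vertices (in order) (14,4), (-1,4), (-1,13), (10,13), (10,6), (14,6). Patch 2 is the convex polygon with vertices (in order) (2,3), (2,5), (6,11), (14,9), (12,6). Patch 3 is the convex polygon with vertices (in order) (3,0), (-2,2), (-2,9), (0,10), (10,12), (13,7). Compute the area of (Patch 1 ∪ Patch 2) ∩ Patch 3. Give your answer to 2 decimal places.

85.96

|Patch 1 ∪ Patch 2| = 119.6667.
|(Patch 1 ∪ Patch 2) ∩ Patch 3| = 85.96.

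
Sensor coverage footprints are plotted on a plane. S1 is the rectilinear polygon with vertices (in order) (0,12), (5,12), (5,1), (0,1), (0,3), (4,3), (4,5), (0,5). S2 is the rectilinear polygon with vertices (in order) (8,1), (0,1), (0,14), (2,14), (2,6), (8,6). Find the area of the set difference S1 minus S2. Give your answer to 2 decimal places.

18.00

|S1| = 47, |S1∩S2| = 29.
|S1 ∖ S2| = |S1| − |S1∩S2| = 47 − 29 = 18.00.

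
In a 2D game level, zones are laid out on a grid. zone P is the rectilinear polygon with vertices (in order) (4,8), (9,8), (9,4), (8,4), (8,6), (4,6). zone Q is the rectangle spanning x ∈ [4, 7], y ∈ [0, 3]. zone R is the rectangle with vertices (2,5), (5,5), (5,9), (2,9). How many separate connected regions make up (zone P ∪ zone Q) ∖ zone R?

2

(zone P ∪ zone Q) ∖ zone R splits into 2 disjoint pieces (area 10, area 9).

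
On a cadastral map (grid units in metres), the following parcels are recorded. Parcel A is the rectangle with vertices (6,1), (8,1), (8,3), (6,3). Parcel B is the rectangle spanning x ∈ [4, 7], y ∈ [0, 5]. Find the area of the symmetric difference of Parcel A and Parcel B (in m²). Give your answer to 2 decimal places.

|Parcel A∩Parcel B|: x∈[6,7], y∈[1,3] → 1·2 = 2.
|Parcel A △ Parcel B| = |Parcel A| + |Parcel B| − 2·|Parcel A∩Parcel B| = 4 + 15 − 4 = 15.00.

15.00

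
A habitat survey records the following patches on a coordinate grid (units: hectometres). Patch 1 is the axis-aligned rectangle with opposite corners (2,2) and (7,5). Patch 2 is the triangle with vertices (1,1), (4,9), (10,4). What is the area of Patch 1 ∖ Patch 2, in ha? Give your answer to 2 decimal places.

1.83

|Patch 1| = 15, |Patch 1∩Patch 2| = 13.1667.
|Patch 1 ∖ Patch 2| = |Patch 1| − |Patch 1∩Patch 2| = 15 − 13.1667 = 1.83.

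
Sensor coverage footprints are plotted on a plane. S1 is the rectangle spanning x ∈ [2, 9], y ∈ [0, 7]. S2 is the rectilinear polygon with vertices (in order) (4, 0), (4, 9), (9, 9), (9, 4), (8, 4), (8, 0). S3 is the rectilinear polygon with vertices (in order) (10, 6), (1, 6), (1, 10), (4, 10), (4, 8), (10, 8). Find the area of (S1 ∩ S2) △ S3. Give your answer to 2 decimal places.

|S1 ∩ S2| = 31.
|(S1 ∩ S2) ∩ S3| = 5.
|(S1 ∩ S2) △ S3| = 31 + 24 − 10 = 45.00.

45.00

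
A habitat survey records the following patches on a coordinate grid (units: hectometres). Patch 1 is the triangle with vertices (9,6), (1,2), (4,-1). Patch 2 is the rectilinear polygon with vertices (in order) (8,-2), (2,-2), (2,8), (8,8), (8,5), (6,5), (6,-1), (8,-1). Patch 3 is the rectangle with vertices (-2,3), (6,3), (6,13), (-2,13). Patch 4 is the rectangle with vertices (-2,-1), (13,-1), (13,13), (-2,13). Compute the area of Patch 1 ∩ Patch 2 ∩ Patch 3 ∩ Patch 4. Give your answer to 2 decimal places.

The intersection is the polygon with vertices (3,3), (6,4.5), (6,3).
By the shoelace formula its area is 2.25.

2.25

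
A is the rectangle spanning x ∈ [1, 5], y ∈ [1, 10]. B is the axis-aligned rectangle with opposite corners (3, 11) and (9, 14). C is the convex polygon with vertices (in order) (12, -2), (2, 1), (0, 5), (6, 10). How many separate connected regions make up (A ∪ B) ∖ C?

3

(A ∪ B) ∖ C splits into 3 disjoint pieces (area 10, area 1, area 18).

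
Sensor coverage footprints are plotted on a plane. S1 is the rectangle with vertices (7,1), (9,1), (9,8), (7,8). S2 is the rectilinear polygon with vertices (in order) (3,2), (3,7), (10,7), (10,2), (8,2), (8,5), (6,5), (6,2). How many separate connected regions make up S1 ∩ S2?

S1 ∩ S2 is a single connected region.

1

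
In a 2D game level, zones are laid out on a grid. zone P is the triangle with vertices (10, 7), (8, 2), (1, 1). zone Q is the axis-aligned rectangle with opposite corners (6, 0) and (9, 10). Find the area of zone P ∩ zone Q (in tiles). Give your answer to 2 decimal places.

The intersection is the polygon with vertices (8,2), (6,1.714), (6,4.333), (9,6.333), (9,4.5).
By the shoelace formula its area is 9.04.

9.04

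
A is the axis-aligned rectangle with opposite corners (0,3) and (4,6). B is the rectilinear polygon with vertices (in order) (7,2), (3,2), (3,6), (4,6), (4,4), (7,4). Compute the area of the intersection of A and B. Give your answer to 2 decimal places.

3.00

The intersection is the polygon with vertices (4,3), (3,3), (3,6), (4,6), (4,4).
By the shoelace formula its area is 3.00.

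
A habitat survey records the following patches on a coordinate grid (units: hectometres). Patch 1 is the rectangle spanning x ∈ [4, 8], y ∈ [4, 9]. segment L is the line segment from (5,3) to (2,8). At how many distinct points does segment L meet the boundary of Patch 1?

2

The segment meets the boundary at (4,4.667), (4.4,4).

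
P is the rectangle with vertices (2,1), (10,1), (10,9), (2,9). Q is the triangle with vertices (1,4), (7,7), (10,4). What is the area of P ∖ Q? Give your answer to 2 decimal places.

50.75

|P| = 64, |P∩Q| = 13.25.
|P ∖ Q| = |P| − |P∩Q| = 64 − 13.25 = 50.75.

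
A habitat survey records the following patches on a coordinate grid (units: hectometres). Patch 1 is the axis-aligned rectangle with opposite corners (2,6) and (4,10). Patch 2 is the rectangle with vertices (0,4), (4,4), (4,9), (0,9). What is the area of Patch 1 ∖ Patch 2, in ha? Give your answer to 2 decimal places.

2.00

|Patch 1∩Patch 2|: x∈[2,4], y∈[6,9] → 2·3 = 6.
|Patch 1| = 8.
|Patch 1 ∖ Patch 2| = |Patch 1| − |Patch 1∩Patch 2| = 8 − 6 = 2.00.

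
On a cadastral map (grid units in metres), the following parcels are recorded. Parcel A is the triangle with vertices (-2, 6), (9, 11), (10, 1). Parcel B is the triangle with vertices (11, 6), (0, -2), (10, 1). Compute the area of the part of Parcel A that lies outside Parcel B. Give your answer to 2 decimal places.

50.37

|Parcel A| = 57.5, |Parcel A∩Parcel B| = 7.1286.
|Parcel A ∖ Parcel B| = |Parcel A| − |Parcel A∩Parcel B| = 57.5 − 7.1286 = 50.37.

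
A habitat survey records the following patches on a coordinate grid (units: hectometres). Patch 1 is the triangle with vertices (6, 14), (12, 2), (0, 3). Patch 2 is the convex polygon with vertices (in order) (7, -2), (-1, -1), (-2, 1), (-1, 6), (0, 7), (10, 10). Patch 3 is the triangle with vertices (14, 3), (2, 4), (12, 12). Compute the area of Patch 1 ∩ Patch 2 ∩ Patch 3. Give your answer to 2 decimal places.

The intersection is the polygon with vertices (8.367,3.469), (2,4), (8.429,9.143), (9.333,7.333).
By the shoelace formula its area is 20.70.

20.70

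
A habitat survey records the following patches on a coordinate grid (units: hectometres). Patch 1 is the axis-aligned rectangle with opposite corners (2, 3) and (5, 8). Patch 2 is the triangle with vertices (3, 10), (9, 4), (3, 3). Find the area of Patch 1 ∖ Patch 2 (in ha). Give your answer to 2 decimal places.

5.33

|Patch 1| = 15, |Patch 1∩Patch 2| = 9.6667.
|Patch 1 ∖ Patch 2| = |Patch 1| − |Patch 1∩Patch 2| = 15 − 9.6667 = 5.33.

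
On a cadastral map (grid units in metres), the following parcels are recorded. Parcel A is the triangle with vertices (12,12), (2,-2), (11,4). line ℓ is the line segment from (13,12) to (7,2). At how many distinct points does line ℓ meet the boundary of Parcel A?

1

The segment meets the boundary at (11.737,9.895).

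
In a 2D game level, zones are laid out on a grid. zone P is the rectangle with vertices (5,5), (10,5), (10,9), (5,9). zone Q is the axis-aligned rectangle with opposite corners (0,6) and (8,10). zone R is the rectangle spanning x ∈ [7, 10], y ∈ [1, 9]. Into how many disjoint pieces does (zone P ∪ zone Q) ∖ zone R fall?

(zone P ∪ zone Q) ∖ zone R is a single connected region.

1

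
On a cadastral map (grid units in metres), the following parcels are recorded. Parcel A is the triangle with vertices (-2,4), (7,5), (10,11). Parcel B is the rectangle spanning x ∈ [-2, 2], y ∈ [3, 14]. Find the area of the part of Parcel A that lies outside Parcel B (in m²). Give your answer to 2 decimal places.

|Parcel A| = 25.5, |Parcel A∩Parcel B| = 3.7778.
|Parcel A ∖ Parcel B| = |Parcel A| − |Parcel A∩Parcel B| = 25.5 − 3.7778 = 21.72.

21.72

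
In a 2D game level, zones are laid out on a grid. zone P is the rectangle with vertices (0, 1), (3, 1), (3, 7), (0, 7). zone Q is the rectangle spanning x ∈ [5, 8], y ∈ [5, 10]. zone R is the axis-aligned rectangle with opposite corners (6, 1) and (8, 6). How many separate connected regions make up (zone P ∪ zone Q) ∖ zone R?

(zone P ∪ zone Q) ∖ zone R splits into 2 disjoint pieces (area 18, area 13).

2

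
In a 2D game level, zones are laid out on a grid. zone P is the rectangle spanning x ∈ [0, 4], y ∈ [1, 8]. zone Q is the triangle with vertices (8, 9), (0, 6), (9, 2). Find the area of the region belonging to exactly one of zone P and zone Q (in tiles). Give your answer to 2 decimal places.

44.39

|zone P| = 28, |zone Q| = 29.5, |zone P∩zone Q| = 6.5556.
|zone P △ zone Q| = |zone P| + |zone Q| − 2·|zone P∩zone Q| = 28 + 29.5 − 13.1111 = 44.39.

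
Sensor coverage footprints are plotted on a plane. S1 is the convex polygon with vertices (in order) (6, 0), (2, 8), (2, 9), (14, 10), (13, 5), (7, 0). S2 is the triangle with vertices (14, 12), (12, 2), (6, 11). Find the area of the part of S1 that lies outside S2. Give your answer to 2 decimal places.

|S1| = 75.5, |S1∩S2| = 24.048.
|S1 ∖ S2| = |S1| − |S1∩S2| = 75.5 − 24.048 = 51.45.

51.45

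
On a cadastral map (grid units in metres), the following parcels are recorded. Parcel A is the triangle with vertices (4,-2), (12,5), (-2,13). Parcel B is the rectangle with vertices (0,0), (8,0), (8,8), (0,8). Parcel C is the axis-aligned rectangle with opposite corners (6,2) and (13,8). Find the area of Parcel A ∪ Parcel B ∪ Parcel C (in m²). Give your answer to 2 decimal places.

114.10

By inclusion–exclusion:
Individual areas: |Parcel A| = 81, |Parcel B| = 64, |Parcel C| = 42.
|Parcel A∩Parcel B| = 49.4679.
|Parcel A∩Parcel C| = 22.9821.
|Parcel B∩Parcel C|: x∈[6,8], y∈[2,8] → 2·6 = 12.
|Parcel A∩Parcel B∩Parcel C| = 11.5536.
|Parcel A ∪ Parcel B ∪ Parcel C| = 187 − 84.45 + 11.5536 = 114.10.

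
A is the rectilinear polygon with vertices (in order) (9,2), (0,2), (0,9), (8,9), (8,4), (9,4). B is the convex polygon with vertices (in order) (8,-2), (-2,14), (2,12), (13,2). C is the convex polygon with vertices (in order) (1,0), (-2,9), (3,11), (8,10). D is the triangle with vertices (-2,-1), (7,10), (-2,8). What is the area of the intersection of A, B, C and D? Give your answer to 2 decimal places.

8.47

The intersection is the polygon with vertices (5.3,9), (5.806,8.54), (3.315,5.496), (1.293,8.732), (2.5,9).
By the shoelace formula its area is 8.47.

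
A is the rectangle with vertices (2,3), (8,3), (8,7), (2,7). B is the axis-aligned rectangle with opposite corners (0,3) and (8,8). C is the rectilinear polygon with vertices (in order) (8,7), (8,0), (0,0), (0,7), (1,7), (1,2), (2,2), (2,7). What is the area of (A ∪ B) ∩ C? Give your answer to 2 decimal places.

28.00

|A ∪ B| = 40.
|(A ∪ B) ∩ C| = 28.00.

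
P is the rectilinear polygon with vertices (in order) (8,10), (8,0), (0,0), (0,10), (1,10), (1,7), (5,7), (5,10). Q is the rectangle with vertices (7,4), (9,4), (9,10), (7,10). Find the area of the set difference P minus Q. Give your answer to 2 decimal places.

62.00

|P| = 68, |P∩Q| = 6.
|P ∖ Q| = |P| − |P∩Q| = 68 − 6 = 62.00.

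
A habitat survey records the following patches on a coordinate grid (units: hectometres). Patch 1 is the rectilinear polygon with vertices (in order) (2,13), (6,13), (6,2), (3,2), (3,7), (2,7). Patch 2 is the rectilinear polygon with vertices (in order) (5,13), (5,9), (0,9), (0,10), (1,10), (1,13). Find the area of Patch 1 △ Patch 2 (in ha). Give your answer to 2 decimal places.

|Patch 1| = 39, |Patch 2| = 17, |Patch 1∩Patch 2| = 12.
|Patch 1 △ Patch 2| = |Patch 1| + |Patch 2| − 2·|Patch 1∩Patch 2| = 39 + 17 − 24 = 32.00.

32.00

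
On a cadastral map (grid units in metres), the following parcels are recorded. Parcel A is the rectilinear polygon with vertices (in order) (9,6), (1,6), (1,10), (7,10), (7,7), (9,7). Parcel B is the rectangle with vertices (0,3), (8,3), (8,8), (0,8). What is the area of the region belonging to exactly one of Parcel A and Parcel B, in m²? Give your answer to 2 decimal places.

|Parcel A| = 26, |Parcel B| = 40, |Parcel A∩Parcel B| = 13.
|Parcel A △ Parcel B| = |Parcel A| + |Parcel B| − 2·|Parcel A∩Parcel B| = 26 + 40 − 26 = 40.00.

40.00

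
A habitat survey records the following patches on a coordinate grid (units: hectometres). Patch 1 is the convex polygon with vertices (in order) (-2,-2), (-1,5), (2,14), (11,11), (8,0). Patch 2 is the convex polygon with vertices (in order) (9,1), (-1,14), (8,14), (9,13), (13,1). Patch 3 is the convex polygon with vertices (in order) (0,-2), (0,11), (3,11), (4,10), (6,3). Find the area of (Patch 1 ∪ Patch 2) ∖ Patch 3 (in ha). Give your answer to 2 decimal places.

114.39

|Patch 1 ∪ Patch 2| = 166.2639.
|(Patch 1 ∪ Patch 2) ∩ Patch 3| = 51.8737.
|(Patch 1 ∪ Patch 2) ∖ Patch 3| = 166.2639 − 51.8737 = 114.39.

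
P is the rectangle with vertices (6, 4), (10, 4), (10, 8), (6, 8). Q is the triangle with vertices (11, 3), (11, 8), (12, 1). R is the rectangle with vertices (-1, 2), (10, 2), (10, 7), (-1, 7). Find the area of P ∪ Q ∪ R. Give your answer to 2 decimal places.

61.50

By inclusion–exclusion:
Individual areas: |P| = 16, |Q| = 2.5, |R| = 55.
|P∩Q| = 0.
|P∩R|: x∈[6,10], y∈[4,7] → 4·3 = 12.
|Q∩R| = 0.
|P∩Q∩R| = 0.
|P ∪ Q ∪ R| = 73.5 − 12 + 0 = 61.50.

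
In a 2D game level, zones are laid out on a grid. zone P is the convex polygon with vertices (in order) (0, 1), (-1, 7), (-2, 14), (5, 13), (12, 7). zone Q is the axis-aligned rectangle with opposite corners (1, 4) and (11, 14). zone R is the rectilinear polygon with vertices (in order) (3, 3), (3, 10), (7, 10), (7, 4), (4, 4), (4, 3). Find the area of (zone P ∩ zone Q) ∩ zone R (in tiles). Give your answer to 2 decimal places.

The region (zone P ∩ zone Q) ∩ zone R is the polygon with vertices (6,4), (4,4), (3,4), (3,10), (7,10), (7,4.5).
By the shoelace formula its area is 23.75.

23.75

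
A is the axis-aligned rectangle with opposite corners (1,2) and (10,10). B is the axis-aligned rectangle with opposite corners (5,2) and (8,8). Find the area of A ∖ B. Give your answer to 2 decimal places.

|A∩B|: x∈[5,8], y∈[2,8] → 3·6 = 18.
|A| = 72.
|A ∖ B| = |A| − |A∩B| = 72 − 18 = 54.00.

54.00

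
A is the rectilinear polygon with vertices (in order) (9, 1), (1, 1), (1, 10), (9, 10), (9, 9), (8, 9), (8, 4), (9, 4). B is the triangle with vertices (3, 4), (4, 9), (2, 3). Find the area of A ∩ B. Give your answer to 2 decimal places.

2.00

The intersection is the polygon with vertices (2,3), (4,9), (3,4).
By the shoelace formula its area is 2.00.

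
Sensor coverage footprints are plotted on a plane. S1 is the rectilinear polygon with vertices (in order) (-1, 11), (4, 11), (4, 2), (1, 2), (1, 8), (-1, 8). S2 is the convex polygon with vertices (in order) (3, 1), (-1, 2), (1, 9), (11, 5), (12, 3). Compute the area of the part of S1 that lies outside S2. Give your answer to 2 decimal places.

|S1| = 33, |S1∩S2| = 19.3429.
|S1 ∖ S2| = |S1| − |S1∩S2| = 33 − 19.3429 = 13.66.

13.66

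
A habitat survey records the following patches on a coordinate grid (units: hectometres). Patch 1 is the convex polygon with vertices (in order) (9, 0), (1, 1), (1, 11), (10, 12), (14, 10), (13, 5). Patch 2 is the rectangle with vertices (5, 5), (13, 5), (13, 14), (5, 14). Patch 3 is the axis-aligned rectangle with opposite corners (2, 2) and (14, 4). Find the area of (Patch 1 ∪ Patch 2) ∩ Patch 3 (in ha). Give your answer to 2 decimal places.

18.80

The region (Patch 1 ∪ Patch 2) ∩ Patch 3 is the polygon with vertices (10.6,2), (2,2), (2,4), (12.2,4).
By the shoelace formula its area is 18.80.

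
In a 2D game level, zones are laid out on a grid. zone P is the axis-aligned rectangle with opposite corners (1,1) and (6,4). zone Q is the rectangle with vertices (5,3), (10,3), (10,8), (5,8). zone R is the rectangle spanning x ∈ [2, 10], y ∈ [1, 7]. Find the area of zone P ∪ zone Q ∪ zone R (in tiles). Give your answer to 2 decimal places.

By inclusion–exclusion:
Individual areas: |zone P| = 15, |zone Q| = 25, |zone R| = 48.
|zone P∩zone Q|: x∈[5,6], y∈[3,4] → 1·1 = 1.
|zone P∩zone R|: x∈[2,6], y∈[1,4] → 4·3 = 12.
|zone Q∩zone R|: x∈[5,10], y∈[3,7] → 5·4 = 20.
|zone P∩zone Q∩zone R| = 1.
|zone P ∪ zone Q ∪ zone R| = 88 − 33 + 1 = 56.00.

56.00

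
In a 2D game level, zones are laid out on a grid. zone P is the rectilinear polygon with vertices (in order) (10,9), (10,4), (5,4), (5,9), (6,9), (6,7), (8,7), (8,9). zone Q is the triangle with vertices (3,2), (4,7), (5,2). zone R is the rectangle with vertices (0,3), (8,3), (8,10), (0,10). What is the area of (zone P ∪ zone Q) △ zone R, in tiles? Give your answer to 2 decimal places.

|zone P ∪ zone Q| = 26.
|(zone P ∪ zone Q) ∩ zone R| = 14.2.
|(zone P ∪ zone Q) △ zone R| = 26 + 56 − 28.4 = 53.60.

53.60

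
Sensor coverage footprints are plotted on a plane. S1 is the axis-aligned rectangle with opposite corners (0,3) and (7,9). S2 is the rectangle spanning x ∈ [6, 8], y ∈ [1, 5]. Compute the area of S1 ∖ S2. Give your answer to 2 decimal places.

|S1∩S2|: x∈[6,7], y∈[3,5] → 1·2 = 2.
|S1| = 42.
|S1 ∖ S2| = |S1| − |S1∩S2| = 42 − 2 = 40.00.

40.00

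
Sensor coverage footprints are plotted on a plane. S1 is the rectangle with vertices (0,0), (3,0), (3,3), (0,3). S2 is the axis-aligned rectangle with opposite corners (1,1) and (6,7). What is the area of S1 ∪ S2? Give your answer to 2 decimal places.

By inclusion–exclusion:
Individual areas: |S1| = 9, |S2| = 30.
|S1∩S2|: x∈[1,3], y∈[1,3] → 2·2 = 4.
|S1 ∪ S2| = 39 − 4 = 35.00.

35.00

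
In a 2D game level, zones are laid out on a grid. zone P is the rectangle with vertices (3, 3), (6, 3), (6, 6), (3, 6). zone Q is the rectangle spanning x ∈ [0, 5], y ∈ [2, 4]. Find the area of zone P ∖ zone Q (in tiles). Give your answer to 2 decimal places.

|zone P∩zone Q|: x∈[3,5], y∈[3,4] → 2·1 = 2.
|zone P| = 9.
|zone P ∖ zone Q| = |zone P| − |zone P∩zone Q| = 9 − 2 = 7.00.

7.00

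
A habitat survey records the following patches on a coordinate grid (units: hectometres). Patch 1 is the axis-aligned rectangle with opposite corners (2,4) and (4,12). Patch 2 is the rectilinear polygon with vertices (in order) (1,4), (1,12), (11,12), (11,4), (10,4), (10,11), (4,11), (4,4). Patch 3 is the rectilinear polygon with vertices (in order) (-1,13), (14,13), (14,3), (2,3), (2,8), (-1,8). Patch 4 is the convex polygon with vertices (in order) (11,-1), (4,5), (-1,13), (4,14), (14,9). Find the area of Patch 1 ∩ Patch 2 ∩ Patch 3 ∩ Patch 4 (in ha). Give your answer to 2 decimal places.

The intersection is the polygon with vertices (2,12), (4,12), (4,11), (4,5), (2,8.2).
By the shoelace formula its area is 10.80.

10.80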